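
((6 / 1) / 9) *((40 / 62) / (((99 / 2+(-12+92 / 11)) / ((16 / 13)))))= 14080 / 1219881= 0.01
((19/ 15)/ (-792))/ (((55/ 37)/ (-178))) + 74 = 74.19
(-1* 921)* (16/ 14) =-7368/ 7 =-1052.57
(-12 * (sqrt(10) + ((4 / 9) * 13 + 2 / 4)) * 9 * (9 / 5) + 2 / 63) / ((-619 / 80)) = 15552 * sqrt(10) / 619 + 6150656 / 38997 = 237.17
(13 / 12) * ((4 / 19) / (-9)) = -13 / 513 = -0.03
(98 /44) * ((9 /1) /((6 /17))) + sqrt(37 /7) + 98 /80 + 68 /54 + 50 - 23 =sqrt(259) /7 + 1025003 /11880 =88.58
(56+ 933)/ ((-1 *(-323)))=989/ 323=3.06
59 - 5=54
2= 2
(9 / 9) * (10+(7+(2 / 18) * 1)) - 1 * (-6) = 208 / 9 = 23.11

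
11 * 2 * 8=176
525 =525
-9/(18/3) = -3/2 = -1.50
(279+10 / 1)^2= 83521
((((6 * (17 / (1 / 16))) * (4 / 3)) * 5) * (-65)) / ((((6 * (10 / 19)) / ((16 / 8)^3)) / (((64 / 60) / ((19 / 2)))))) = -1810432 / 9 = -201159.11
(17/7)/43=17/301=0.06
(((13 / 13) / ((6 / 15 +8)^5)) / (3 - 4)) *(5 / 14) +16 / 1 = 29274820343 / 1829677248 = 16.00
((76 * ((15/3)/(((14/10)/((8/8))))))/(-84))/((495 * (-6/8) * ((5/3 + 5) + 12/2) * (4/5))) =25/29106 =0.00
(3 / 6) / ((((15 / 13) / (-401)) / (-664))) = 115381.07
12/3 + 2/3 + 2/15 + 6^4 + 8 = 6544/5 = 1308.80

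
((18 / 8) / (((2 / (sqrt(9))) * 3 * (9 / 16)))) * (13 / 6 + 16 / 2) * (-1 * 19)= -1159 / 3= -386.33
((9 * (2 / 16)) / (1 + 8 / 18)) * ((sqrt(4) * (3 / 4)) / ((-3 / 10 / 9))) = -3645 / 104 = -35.05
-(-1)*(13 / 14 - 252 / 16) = -415 / 28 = -14.82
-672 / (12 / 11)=-616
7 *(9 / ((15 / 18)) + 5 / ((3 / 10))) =2884 / 15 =192.27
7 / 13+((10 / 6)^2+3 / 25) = 10051 / 2925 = 3.44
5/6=0.83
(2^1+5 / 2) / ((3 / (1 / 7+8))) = 171 / 14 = 12.21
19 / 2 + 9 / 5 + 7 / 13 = 1539 / 130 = 11.84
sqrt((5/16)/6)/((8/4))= sqrt(30)/48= 0.11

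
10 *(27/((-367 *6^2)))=-0.02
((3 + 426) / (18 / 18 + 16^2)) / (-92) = -429 / 23644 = -0.02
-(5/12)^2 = -0.17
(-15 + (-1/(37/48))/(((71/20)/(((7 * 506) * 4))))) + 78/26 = -13632804/2627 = -5189.50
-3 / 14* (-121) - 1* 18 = 111 / 14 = 7.93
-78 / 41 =-1.90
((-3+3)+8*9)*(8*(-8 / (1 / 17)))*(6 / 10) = -235008 / 5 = -47001.60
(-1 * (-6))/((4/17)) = 51/2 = 25.50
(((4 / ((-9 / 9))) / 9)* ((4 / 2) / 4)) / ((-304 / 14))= 7 / 684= 0.01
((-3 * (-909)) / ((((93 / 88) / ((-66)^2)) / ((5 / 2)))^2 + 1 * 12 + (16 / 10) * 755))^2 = 77433245887307774121123840000 / 15498042592242730967150747521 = 5.00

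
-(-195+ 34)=161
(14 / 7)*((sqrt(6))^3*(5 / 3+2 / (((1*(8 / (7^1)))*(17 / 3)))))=403*sqrt(6) / 17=58.07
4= 4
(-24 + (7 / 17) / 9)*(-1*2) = 7330 / 153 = 47.91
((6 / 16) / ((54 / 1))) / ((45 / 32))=2 / 405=0.00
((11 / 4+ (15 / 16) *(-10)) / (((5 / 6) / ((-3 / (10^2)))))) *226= 53901 / 1000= 53.90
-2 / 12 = -1 / 6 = -0.17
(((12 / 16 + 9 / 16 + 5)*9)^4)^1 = 682740290961 / 65536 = 10417790.08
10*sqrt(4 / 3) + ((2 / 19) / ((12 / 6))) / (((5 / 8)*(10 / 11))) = 11.64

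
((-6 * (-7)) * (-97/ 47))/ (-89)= 4074/ 4183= 0.97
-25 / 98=-0.26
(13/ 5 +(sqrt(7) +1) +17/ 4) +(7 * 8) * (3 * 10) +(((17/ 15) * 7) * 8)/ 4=sqrt(7) +102223/ 60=1706.36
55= 55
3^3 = 27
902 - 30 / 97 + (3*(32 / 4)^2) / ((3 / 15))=180584 / 97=1861.69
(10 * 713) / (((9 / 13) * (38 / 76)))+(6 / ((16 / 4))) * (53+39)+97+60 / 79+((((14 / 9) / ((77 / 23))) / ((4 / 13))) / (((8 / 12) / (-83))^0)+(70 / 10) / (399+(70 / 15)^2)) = 20835.06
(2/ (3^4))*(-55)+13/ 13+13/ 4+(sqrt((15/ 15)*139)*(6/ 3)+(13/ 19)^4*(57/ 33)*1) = 79949477/ 24445476+2*sqrt(139) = 26.85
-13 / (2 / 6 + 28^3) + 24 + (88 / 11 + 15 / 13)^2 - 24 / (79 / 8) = 92640191926 / 879256807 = 105.36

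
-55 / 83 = -0.66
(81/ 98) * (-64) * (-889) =329184/ 7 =47026.29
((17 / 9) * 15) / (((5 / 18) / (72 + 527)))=61098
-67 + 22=-45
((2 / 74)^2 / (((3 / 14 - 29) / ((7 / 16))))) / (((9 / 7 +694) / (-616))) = 26411 / 2685157969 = 0.00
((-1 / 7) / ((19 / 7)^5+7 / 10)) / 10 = -2401 / 24878639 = -0.00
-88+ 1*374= 286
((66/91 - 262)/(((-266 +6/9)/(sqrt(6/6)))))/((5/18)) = 320976/90545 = 3.54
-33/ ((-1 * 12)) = 11/ 4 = 2.75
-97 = -97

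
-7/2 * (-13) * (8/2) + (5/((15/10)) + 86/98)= 27373/147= 186.21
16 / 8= 2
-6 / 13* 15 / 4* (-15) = 675 / 26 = 25.96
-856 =-856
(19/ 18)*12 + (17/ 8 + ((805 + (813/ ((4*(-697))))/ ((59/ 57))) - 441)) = 373571147/ 986952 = 378.51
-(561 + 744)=-1305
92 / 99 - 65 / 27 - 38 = -11725 / 297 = -39.48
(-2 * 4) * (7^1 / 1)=-56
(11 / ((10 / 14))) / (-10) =-1.54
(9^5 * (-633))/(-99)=4153113/11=377555.73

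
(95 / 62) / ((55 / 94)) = 893 / 341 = 2.62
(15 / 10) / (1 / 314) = 471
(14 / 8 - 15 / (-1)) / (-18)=-67 / 72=-0.93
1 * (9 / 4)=9 / 4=2.25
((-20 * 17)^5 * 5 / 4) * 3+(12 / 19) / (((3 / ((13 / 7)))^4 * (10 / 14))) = -14990197071779885756 / 879795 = -17038283999999.87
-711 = -711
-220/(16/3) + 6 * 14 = 171/4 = 42.75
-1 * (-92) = 92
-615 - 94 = -709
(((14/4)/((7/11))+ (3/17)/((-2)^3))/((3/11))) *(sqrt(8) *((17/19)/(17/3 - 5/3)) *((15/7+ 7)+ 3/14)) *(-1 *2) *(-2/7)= 67.95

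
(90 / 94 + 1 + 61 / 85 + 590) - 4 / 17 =2366797 / 3995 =592.44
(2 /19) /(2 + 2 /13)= 13 /266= 0.05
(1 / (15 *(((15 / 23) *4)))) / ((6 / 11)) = 253 / 5400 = 0.05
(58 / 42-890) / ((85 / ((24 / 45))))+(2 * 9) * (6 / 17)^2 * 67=65842304 / 455175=144.65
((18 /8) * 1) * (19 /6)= 7.12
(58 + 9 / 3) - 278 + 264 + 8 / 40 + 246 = 1466 / 5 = 293.20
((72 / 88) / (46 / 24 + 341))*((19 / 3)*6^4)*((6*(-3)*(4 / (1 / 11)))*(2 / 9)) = -14183424 / 4115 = -3446.76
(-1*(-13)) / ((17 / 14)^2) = 2548 / 289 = 8.82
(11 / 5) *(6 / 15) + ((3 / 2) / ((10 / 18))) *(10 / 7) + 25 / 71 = 63234 / 12425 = 5.09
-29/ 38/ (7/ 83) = -2407/ 266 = -9.05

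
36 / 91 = 0.40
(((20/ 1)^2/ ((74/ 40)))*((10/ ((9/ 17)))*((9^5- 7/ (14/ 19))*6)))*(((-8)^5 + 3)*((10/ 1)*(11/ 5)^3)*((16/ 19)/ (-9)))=8964163564415488000/ 18981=472270352690347.61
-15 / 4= -3.75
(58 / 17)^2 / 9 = 1.29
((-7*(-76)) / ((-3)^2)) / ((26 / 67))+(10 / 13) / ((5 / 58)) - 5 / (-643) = 12131423 / 75231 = 161.26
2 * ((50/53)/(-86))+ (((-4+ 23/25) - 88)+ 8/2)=-4962633/56975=-87.10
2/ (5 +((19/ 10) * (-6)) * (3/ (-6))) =0.19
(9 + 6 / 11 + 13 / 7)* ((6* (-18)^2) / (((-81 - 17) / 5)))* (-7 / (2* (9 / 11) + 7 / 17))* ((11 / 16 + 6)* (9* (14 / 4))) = 814252.69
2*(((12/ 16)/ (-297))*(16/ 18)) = -4/ 891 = -0.00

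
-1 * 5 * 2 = -10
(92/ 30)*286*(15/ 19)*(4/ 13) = 4048/ 19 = 213.05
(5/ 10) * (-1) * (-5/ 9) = 5/ 18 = 0.28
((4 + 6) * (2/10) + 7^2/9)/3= 67/27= 2.48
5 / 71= 0.07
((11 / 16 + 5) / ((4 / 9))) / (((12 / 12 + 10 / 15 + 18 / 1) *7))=351 / 3776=0.09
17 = 17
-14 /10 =-7 /5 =-1.40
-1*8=-8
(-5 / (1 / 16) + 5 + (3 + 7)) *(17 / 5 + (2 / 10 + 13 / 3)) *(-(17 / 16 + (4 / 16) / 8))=54145 / 96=564.01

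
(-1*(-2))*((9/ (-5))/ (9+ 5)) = -9/ 35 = -0.26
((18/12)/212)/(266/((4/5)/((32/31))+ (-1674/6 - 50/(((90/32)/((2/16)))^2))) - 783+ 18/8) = -901769/99628408794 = -0.00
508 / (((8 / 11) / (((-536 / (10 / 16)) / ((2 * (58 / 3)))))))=-2246376 / 145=-15492.25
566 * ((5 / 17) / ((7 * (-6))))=-1415 / 357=-3.96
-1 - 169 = -170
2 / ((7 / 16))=32 / 7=4.57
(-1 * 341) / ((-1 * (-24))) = -341 / 24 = -14.21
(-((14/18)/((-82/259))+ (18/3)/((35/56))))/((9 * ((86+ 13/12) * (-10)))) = 26359/28920375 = 0.00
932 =932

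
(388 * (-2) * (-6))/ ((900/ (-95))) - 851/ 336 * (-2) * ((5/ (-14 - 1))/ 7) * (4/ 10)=-4335587/ 8820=-491.56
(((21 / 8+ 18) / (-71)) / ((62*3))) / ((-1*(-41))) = -55 / 1443856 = -0.00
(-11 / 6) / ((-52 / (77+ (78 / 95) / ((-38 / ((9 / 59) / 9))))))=22550209 / 8306610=2.71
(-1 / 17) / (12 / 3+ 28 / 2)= -1 / 306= -0.00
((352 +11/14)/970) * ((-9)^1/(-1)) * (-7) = -44451/1940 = -22.91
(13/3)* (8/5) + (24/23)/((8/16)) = 3112/345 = 9.02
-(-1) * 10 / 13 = 10 / 13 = 0.77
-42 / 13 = -3.23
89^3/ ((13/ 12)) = 8459628/ 13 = 650740.62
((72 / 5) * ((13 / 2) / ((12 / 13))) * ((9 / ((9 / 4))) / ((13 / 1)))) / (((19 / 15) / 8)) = 3744 / 19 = 197.05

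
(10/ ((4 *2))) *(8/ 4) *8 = 20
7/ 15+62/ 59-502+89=-364162/ 885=-411.48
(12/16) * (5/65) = 3/52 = 0.06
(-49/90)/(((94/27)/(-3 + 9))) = -0.94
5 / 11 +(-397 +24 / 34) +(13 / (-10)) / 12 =-395.95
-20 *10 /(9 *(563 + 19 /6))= -400 /10191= -0.04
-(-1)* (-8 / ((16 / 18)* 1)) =-9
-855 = -855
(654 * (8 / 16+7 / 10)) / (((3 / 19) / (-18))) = -447336 / 5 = -89467.20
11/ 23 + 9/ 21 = 146/ 161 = 0.91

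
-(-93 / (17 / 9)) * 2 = 1674 / 17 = 98.47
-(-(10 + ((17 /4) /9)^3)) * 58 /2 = 13672717 /46656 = 293.05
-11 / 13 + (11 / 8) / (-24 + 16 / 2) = -1551 / 1664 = -0.93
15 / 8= 1.88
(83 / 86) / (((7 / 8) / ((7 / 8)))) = 83 / 86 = 0.97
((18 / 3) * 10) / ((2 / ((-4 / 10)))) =-12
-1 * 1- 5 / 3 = -2.67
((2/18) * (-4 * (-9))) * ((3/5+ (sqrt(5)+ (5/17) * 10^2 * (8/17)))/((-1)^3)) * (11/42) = -65582/4335 - 22 * sqrt(5)/21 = -17.47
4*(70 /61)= 280 /61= 4.59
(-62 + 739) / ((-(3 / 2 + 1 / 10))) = -3385 / 8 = -423.12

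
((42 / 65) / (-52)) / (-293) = 21 / 495170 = 0.00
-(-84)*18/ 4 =378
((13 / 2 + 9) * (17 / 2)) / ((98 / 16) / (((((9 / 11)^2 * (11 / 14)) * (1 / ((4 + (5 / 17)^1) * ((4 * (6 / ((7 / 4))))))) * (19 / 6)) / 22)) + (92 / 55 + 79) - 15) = 84259395 / 3089032016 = 0.03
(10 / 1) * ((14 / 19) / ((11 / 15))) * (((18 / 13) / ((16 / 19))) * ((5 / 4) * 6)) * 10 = 354375 / 286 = 1239.07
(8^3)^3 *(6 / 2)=402653184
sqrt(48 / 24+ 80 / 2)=sqrt(42)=6.48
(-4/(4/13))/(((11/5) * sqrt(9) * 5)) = -13/33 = -0.39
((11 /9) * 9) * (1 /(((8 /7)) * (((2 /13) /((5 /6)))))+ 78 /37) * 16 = 267553 /222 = 1205.19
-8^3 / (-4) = 128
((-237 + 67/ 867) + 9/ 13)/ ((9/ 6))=-157.49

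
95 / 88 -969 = -85177 / 88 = -967.92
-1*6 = -6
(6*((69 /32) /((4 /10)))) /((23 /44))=61.88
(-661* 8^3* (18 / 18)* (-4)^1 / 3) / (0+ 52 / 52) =1353728 / 3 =451242.67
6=6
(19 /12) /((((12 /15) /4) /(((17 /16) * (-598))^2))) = 2454504455 /768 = 3195969.34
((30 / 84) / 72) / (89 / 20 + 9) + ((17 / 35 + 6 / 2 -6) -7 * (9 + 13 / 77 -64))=381.30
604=604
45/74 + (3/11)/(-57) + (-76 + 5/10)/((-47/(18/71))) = 52155841/51610042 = 1.01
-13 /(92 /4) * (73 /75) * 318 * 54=-5432076 /575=-9447.09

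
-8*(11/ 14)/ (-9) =44/ 63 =0.70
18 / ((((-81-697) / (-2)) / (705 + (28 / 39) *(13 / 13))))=32.66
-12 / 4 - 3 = -6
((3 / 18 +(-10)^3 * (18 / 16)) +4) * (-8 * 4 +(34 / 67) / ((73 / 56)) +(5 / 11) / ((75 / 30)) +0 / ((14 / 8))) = 5685671425 / 161403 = 35226.55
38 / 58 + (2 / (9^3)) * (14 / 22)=0.66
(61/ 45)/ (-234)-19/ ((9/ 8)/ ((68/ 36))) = -31.91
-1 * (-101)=101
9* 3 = 27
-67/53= -1.26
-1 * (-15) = 15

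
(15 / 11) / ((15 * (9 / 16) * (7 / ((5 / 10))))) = 8 / 693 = 0.01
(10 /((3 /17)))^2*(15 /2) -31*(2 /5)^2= 1805878 /75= 24078.37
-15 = -15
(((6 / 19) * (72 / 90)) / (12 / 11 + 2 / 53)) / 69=2332 / 718865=0.00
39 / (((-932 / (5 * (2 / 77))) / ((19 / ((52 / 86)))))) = -12255 / 71764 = -0.17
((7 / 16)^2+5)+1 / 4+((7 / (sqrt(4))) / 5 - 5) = 1.14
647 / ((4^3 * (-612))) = -647 / 39168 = -0.02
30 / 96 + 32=517 / 16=32.31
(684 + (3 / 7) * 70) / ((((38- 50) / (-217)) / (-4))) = -51646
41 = 41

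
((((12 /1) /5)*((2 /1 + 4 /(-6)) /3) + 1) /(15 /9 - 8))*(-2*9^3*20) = 180792 /19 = 9515.37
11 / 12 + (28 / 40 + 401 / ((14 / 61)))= 734509 / 420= 1748.83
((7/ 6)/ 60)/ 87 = 7/ 31320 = 0.00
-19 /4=-4.75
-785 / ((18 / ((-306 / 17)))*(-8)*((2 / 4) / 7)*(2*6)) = -5495 / 48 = -114.48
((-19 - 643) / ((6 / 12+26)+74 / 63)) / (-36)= 2317 / 3487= 0.66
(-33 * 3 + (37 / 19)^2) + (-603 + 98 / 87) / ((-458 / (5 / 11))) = -14970062005 / 158228466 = -94.61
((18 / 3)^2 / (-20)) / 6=-3 / 10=-0.30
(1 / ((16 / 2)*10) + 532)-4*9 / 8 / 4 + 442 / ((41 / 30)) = 2802111 / 3280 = 854.30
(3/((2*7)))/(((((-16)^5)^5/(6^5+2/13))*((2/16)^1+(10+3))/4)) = -0.00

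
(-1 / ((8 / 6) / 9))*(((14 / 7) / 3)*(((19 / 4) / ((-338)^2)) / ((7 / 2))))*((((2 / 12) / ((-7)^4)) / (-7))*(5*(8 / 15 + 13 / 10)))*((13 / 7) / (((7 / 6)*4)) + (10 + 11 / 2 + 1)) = 216315 / 2634375701776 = 0.00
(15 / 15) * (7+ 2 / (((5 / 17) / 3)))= 137 / 5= 27.40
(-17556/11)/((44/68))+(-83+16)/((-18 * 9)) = -2466.13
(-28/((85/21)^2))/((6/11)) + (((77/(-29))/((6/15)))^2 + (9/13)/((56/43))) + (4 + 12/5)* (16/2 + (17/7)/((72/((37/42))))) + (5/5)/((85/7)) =77695668434509/836039950200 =92.93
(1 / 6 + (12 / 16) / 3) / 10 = 1 / 24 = 0.04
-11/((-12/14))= 77/6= 12.83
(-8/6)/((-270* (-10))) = -1/2025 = -0.00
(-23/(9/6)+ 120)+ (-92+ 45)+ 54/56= 4925/84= 58.63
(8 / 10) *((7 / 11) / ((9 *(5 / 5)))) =28 / 495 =0.06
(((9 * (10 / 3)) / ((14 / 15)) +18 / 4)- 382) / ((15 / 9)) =-2901 / 14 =-207.21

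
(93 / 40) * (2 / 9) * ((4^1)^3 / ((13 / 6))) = 992 / 65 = 15.26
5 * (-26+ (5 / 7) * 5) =-785 / 7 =-112.14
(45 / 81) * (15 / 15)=5 / 9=0.56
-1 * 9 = -9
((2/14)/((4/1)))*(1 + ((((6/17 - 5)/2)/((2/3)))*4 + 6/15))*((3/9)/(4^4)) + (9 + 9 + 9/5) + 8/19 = 351117937/17364480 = 20.22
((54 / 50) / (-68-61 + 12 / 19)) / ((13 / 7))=-399 / 88075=-0.00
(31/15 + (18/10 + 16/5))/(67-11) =53/420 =0.13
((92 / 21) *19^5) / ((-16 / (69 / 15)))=-1309856371 / 420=-3118705.65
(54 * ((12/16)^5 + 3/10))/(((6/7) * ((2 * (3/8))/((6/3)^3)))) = 57771/160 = 361.07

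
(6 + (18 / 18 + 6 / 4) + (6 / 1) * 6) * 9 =801 / 2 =400.50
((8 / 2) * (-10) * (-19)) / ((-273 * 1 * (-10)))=76 / 273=0.28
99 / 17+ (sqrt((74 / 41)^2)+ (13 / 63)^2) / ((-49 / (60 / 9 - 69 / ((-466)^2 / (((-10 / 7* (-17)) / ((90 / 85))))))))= 3444666767601629 / 618160264618932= 5.57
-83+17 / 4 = -78.75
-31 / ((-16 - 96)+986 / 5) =-0.36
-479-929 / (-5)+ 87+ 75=-656 / 5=-131.20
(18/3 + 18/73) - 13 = -493/73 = -6.75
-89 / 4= -22.25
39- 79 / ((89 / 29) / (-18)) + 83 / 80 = 503.39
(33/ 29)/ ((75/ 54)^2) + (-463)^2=3885448817/ 18125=214369.59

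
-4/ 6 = -2/ 3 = -0.67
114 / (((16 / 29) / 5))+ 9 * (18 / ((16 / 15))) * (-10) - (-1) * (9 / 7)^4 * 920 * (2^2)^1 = 183827955 / 19208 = 9570.38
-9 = -9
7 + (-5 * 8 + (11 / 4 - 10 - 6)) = -185 / 4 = -46.25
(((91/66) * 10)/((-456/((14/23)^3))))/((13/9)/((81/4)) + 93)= -12641265/172533425647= -0.00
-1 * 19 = -19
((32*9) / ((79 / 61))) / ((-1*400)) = -1098 / 1975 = -0.56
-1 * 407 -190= -597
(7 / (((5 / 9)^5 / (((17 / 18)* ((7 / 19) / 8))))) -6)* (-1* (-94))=-11030289 / 475000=-23.22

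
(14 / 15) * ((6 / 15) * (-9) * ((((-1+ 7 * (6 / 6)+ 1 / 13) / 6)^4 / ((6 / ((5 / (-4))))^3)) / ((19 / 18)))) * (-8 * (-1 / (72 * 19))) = 1363252835 / 7696762684416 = 0.00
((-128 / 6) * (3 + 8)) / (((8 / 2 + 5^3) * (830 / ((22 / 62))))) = -3872 / 4978755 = -0.00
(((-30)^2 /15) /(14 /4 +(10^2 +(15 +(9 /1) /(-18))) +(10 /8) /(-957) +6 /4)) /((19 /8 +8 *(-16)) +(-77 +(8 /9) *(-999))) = -367488 /798234545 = -0.00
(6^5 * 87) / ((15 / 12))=2706048 / 5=541209.60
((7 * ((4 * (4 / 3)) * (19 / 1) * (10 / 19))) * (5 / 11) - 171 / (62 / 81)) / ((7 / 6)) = -109883 / 2387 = -46.03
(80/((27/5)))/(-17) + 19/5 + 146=341791/2295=148.93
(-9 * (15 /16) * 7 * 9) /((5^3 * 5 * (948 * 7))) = -81 /632000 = -0.00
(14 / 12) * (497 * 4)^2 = 13832504 / 3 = 4610834.67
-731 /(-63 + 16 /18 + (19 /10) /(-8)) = 526320 /44891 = 11.72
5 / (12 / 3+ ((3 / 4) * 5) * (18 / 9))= 10 / 23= 0.43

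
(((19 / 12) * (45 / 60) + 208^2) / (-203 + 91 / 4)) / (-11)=21.82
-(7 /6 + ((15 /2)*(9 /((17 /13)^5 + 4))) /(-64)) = -127897703 /123947904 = -1.03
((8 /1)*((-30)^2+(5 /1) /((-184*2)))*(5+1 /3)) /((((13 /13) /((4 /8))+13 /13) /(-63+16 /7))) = -1126063000 /1449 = -777131.12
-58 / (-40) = 29 / 20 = 1.45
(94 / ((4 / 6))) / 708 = 0.20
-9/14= -0.64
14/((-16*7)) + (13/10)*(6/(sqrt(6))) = -1/8 + 13*sqrt(6)/10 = 3.06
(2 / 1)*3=6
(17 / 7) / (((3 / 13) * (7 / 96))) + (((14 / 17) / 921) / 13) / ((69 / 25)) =99321511838 / 688172121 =144.33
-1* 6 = -6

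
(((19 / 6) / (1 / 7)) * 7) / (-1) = -931 / 6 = -155.17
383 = 383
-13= -13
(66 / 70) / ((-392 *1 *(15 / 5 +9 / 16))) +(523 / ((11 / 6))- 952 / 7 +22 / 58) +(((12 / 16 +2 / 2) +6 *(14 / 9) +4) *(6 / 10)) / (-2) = 12068261313 / 83156920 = 145.13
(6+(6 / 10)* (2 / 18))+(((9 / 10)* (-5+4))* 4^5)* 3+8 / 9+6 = -123833 / 45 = -2751.84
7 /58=0.12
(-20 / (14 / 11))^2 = 12100 / 49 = 246.94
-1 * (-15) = 15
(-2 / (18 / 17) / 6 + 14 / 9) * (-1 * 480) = -595.56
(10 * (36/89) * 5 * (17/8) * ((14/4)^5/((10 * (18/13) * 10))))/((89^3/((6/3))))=3714347/8031006848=0.00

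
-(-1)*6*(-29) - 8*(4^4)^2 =-524462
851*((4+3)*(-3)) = -17871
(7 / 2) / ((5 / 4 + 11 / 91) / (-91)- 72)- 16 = -38282766 / 2385427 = -16.05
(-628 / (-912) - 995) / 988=-1.01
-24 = -24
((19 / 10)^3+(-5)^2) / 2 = 31859 / 2000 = 15.93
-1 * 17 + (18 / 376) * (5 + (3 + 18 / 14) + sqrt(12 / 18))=-21787 / 1316 + 3 * sqrt(6) / 188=-16.52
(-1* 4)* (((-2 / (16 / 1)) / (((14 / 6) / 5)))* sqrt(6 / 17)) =15* sqrt(102) / 238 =0.64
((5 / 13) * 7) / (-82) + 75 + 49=132149 / 1066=123.97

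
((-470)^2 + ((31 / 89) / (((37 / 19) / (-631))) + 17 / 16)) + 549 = 221337.20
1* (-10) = -10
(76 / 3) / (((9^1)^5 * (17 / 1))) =76 / 3011499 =0.00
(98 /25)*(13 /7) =182 /25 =7.28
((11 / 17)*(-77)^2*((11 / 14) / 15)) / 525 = 14641 / 38250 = 0.38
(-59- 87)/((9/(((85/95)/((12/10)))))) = -6205/513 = -12.10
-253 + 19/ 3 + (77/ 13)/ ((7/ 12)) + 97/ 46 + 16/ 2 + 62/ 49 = -19791053/ 87906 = -225.14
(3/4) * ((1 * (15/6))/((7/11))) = 165/56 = 2.95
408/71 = 5.75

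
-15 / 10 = -3 / 2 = -1.50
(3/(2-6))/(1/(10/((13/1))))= -0.58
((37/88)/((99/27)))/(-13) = -111/12584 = -0.01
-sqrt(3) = -1.73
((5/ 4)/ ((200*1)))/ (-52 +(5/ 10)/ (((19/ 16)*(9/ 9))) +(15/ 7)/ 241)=-32053/ 264476000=-0.00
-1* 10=-10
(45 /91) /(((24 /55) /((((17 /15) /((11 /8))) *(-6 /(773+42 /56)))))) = -408 /56329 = -0.01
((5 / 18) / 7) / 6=5 / 756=0.01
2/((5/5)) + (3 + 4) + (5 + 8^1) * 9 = 126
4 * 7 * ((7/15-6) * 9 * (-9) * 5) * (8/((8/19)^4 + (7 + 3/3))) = 908598012/14537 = 62502.44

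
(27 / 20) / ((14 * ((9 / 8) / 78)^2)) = 16224 / 35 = 463.54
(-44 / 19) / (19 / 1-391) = 11 / 1767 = 0.01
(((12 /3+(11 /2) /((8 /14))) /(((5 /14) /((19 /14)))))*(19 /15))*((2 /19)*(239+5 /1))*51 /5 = 2147627 /125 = 17181.02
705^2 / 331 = 1501.59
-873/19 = -45.95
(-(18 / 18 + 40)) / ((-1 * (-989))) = -41 / 989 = -0.04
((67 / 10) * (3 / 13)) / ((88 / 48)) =603 / 715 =0.84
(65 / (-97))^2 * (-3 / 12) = -4225 / 37636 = -0.11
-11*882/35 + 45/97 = -134217/485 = -276.74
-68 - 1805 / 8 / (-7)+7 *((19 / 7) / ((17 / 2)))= -31923 / 952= -33.53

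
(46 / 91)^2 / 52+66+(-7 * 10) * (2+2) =-23037213 / 107653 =-214.00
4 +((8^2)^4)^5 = 1329227995784915872903807060280344580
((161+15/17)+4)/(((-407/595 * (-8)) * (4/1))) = 24675/3256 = 7.58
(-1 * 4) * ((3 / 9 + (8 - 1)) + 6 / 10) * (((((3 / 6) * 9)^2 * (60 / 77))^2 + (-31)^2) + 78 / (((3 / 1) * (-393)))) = -191707333184 / 4993065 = -38394.72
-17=-17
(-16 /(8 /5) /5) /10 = -0.20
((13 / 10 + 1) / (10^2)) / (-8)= -23 / 8000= -0.00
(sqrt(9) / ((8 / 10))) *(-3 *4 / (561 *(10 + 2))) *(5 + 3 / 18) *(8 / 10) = -31 / 1122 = -0.03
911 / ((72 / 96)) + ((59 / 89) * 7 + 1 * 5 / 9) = 977110 / 801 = 1219.86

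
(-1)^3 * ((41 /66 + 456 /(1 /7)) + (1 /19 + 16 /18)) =-3193.56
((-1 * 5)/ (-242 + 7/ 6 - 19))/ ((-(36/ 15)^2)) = -125/ 37416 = -0.00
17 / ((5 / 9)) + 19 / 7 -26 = 256 / 35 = 7.31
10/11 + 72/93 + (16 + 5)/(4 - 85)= 1.42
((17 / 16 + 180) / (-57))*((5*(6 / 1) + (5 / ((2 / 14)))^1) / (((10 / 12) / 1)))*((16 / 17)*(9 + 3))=-903864 / 323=-2798.34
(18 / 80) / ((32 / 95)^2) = 16245 / 8192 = 1.98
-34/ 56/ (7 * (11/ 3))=-51/ 2156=-0.02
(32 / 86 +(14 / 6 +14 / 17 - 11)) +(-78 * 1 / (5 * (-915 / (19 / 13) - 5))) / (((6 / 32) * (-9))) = -1476220112 / 197205525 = -7.49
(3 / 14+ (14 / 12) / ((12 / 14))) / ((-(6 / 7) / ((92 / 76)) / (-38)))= 9131 / 108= 84.55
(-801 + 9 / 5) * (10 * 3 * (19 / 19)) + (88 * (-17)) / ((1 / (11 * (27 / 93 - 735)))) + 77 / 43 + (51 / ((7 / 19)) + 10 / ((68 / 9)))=12066547.99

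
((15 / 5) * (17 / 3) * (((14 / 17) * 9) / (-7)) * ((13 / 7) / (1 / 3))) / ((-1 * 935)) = 702 / 6545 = 0.11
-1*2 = -2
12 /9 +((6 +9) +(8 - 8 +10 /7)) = 373 /21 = 17.76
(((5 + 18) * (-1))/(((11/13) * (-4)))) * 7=2093/44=47.57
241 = 241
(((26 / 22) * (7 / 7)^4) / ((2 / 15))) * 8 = 780 / 11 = 70.91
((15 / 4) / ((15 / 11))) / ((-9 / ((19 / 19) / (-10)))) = 11 / 360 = 0.03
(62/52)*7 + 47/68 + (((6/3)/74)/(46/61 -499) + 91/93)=308655219943/30816921564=10.02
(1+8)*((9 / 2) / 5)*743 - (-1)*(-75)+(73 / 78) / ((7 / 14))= 2318617 / 390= 5945.17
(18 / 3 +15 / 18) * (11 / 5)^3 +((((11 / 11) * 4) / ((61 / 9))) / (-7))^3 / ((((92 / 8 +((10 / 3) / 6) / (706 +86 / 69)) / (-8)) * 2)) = 23453924509350659 / 322339575846750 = 72.76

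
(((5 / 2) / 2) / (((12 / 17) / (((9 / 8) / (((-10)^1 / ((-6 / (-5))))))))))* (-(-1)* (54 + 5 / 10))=-16677 / 1280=-13.03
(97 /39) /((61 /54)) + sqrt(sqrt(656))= 1746 /793 + 2 * 41^(1 /4)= 7.26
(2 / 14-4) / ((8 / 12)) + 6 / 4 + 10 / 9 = -200 / 63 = -3.17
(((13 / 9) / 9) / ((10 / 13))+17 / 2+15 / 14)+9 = 106483 / 5670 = 18.78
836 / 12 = 209 / 3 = 69.67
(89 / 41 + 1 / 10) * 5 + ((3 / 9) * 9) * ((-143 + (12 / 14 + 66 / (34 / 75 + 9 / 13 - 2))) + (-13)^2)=-9551065 / 68306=-139.83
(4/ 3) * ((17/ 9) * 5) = 340/ 27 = 12.59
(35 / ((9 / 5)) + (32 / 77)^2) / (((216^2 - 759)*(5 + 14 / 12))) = 2093582 / 30205687743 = 0.00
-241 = -241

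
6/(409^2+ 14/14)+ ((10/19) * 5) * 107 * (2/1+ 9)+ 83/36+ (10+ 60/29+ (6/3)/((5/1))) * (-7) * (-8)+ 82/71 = 2237594402011267/588981520980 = 3799.09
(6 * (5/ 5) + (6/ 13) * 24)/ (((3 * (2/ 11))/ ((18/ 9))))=62.62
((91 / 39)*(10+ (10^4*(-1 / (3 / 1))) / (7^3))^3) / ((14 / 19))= 231695500 / 3268642167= 0.07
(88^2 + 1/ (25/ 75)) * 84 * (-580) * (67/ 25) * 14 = -70806588384/ 5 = -14161317676.80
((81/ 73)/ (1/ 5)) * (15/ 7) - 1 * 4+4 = 6075/ 511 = 11.89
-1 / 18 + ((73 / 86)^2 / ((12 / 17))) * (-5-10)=-4091477 / 266256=-15.37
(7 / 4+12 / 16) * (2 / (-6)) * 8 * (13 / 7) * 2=-520 / 21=-24.76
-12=-12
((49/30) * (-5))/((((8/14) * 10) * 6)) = -343/1440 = -0.24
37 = 37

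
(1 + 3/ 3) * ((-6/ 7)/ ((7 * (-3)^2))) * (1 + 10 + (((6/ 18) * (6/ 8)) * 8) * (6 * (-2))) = 52/ 147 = 0.35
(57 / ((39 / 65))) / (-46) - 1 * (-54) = 2389 / 46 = 51.93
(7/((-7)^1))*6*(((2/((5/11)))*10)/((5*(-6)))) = 44/5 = 8.80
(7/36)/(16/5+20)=35/4176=0.01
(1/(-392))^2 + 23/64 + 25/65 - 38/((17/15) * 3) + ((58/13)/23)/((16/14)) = -77076553/7510328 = -10.26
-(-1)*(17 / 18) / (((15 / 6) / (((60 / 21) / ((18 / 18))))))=68 / 63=1.08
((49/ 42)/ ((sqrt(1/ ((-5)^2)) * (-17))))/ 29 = -35/ 2958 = -0.01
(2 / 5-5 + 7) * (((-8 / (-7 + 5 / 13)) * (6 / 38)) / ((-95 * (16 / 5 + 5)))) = -1872 / 3182215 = -0.00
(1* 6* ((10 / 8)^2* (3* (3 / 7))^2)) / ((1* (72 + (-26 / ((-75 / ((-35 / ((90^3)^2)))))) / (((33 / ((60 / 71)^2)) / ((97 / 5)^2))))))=13986232770533203125 / 64979001434487181076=0.22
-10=-10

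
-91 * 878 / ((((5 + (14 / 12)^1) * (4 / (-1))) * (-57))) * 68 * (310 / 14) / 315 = -12030356 / 44289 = -271.63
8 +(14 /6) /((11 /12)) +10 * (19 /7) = 2902 /77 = 37.69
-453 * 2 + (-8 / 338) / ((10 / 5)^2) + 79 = -139764 / 169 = -827.01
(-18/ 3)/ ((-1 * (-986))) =-3/ 493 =-0.01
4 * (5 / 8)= 5 / 2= 2.50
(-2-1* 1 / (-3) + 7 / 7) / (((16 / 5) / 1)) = -5 / 24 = -0.21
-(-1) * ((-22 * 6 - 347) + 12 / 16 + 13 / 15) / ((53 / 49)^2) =-68771843 / 168540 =-408.04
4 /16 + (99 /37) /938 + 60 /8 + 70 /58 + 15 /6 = 23067879 /2012948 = 11.46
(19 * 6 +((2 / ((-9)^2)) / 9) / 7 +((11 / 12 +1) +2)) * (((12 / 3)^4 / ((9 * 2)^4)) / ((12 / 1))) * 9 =0.22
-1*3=-3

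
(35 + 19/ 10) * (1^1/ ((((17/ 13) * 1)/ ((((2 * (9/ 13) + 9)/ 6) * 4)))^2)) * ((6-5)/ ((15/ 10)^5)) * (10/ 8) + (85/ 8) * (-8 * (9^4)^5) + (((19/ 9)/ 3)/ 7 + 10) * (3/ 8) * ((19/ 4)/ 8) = -4816676422683957177508620401/ 4660992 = -1033401564019838947912.51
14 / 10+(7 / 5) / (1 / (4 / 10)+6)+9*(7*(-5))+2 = -311.44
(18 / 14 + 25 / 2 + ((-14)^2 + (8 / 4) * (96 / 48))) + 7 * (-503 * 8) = -391359 / 14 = -27954.21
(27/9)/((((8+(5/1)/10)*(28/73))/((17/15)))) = 73/70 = 1.04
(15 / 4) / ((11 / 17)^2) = 8.96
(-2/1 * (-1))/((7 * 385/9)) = 18/2695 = 0.01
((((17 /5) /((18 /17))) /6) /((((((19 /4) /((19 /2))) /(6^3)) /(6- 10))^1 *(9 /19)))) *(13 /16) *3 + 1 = -71368 /15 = -4757.87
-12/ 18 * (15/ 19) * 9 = -90/ 19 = -4.74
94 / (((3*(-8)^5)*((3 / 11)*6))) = -517 / 884736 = -0.00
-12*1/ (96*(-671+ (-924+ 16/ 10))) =5/ 63736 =0.00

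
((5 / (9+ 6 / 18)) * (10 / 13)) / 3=0.14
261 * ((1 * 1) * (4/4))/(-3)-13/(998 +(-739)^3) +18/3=-32690176088/403582421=-81.00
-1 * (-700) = 700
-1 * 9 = -9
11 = 11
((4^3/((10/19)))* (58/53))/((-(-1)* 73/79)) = 2785856/19345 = 144.01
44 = 44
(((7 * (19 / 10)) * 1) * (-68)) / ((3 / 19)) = -85918 / 15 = -5727.87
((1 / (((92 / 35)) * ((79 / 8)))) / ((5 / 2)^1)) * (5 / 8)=35 / 3634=0.01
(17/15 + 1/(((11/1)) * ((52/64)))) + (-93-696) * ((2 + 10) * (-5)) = 101546971/2145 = 47341.25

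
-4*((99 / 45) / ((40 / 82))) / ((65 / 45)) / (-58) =4059 / 18850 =0.22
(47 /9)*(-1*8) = -376 /9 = -41.78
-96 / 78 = -16 / 13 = -1.23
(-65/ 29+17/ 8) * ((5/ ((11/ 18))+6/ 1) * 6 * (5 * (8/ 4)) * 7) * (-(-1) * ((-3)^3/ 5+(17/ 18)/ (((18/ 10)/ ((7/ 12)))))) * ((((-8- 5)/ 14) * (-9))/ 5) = 75309273/ 12760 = 5901.98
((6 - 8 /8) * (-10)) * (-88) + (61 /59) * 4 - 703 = 218367 /59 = 3701.14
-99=-99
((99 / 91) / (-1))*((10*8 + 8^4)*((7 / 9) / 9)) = -5104 / 13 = -392.62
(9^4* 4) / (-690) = -4374 / 115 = -38.03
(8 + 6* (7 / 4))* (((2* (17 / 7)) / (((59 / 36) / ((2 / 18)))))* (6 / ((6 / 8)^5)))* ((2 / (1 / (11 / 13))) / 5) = 113360896 / 2174445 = 52.13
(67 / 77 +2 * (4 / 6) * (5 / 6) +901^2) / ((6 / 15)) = 1406448665 / 693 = 2029507.45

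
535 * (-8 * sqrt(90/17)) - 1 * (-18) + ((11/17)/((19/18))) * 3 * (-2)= 4626/323 - 12840 * sqrt(170)/17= -9833.51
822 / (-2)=-411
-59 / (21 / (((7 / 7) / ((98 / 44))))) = -1298 / 1029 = -1.26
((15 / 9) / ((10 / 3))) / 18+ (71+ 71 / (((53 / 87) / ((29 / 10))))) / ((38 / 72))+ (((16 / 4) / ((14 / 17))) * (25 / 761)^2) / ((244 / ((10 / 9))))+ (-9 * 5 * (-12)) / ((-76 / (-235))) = 109577761710974153 / 44822818740420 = 2444.69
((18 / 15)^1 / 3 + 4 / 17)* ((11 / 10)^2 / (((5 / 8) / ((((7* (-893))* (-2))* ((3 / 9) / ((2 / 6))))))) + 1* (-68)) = 162917136 / 10625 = 15333.38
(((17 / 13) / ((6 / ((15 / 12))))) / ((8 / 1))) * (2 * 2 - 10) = -85 / 416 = -0.20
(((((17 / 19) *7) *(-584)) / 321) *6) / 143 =-138992 / 290719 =-0.48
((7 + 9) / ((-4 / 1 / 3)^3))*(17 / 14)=-459 / 56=-8.20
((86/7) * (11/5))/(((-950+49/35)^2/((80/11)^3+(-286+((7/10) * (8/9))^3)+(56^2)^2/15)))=977107559390476/49608849656025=19.70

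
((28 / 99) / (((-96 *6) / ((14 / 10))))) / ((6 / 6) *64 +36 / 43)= -2107 / 198728640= -0.00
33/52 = 0.63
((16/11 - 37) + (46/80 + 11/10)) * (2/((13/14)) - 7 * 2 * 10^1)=3338272/715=4668.91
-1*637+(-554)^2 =306279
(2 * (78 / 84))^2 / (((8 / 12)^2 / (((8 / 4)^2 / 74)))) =1521 / 3626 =0.42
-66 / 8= -33 / 4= -8.25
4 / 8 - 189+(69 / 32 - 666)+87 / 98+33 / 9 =-3988001 / 4704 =-847.79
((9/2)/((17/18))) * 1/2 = 81/34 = 2.38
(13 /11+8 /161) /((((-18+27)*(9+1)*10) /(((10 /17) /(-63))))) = -727 /56902230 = -0.00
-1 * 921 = -921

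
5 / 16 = 0.31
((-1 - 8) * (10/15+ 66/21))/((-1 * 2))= 120/7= 17.14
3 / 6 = 1 / 2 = 0.50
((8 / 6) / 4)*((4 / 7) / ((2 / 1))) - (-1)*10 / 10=23 / 21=1.10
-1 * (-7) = 7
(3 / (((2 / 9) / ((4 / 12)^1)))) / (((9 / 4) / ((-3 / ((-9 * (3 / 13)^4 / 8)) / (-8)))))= -57122 / 243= -235.07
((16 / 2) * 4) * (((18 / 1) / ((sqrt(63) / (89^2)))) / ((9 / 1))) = 506944 * sqrt(7) / 21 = 63868.94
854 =854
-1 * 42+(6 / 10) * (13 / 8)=-1641 / 40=-41.02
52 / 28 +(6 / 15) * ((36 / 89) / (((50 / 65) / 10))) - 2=6107 / 3115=1.96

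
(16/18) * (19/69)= 0.24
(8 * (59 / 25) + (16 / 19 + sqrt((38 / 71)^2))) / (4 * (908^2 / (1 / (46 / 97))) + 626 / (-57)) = 99402399 / 7674139467625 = 0.00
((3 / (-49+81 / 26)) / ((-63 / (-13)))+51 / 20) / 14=0.18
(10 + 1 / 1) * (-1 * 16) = -176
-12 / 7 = -1.71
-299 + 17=-282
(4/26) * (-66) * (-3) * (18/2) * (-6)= -21384/13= -1644.92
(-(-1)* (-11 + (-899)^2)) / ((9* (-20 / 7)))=-565733 / 18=-31429.61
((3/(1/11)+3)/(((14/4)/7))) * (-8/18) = -32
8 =8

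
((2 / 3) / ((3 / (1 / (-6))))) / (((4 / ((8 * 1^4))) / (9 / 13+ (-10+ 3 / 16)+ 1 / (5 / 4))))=0.62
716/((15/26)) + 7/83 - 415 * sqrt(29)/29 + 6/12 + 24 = 1188.59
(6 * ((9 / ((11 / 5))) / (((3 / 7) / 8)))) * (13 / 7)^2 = 121680 / 77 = 1580.26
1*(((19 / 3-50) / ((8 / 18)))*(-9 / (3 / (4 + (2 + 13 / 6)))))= 19257 / 8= 2407.12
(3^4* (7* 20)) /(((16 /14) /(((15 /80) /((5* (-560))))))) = -1701 /2560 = -0.66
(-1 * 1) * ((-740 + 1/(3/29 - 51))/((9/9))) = 1092269/1476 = 740.02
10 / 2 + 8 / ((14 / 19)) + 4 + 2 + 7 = 202 / 7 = 28.86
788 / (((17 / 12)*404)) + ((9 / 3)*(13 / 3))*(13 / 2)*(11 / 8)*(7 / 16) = 22948505 / 439552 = 52.21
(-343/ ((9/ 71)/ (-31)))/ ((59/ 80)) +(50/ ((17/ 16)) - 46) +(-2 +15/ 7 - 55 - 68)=7179361046/ 63189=113617.26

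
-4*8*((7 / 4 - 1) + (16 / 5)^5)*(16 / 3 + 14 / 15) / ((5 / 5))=-3161166608 / 46875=-67438.22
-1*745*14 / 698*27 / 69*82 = -3848670 / 8027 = -479.47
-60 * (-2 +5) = -180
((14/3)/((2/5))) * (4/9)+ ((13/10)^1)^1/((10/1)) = 14351/2700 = 5.32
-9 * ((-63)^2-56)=-35217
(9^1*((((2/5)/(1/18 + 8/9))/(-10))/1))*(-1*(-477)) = -77274/425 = -181.82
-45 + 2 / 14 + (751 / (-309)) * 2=-107540 / 2163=-49.72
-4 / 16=-1 / 4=-0.25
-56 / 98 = -4 / 7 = -0.57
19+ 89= 108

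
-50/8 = -25/4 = -6.25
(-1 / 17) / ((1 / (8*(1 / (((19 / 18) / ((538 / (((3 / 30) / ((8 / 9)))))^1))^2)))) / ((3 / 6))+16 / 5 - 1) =-29639065600 / 1108501059577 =-0.03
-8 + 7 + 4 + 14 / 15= 59 / 15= 3.93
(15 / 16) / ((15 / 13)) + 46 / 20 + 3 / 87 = 7301 / 2320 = 3.15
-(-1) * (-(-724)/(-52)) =-181/13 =-13.92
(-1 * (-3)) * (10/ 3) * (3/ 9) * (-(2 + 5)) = -70/ 3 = -23.33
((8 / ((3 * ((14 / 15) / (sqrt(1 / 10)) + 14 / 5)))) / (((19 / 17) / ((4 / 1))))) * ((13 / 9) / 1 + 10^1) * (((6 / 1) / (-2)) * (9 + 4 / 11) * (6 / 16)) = 5410590 / 1463 - 1803530 * sqrt(10) / 1463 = -200.05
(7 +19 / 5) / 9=6 / 5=1.20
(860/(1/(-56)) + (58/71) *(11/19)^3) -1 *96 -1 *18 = -23508829788/486989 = -48273.84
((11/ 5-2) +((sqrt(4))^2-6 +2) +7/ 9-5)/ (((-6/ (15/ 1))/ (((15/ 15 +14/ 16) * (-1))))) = -905/ 48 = -18.85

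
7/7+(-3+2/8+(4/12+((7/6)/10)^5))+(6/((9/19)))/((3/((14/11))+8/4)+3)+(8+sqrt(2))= sqrt(2)+665173731121/80092800000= 9.72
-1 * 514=-514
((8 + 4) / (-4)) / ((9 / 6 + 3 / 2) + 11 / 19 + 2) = -57 / 106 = -0.54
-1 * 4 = -4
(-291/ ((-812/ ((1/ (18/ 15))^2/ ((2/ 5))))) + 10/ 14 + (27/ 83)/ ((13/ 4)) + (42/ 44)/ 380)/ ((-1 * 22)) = -31621782979/ 483423420480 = -0.07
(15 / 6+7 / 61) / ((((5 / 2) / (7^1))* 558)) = 2233 / 170190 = 0.01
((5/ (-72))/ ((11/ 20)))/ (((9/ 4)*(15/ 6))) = -20/ 891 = -0.02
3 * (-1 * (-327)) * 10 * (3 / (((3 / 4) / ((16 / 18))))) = 34880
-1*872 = -872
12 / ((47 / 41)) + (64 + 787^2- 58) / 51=29135717 / 2397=12155.08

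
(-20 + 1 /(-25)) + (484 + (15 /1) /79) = 916696 /1975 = 464.15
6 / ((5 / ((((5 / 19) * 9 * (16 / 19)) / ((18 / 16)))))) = 768 / 361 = 2.13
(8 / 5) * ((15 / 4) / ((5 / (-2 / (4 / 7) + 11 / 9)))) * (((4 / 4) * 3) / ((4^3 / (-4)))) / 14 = 41 / 1120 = 0.04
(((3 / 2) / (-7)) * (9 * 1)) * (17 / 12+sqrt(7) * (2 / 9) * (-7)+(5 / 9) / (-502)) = -38373 / 14056+3 * sqrt(7) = 5.21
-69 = -69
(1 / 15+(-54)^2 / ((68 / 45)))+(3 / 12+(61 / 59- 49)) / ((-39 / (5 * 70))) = 922376503 / 391170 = 2357.99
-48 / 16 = -3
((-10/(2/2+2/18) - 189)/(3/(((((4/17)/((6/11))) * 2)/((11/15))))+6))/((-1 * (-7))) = -440/133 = -3.31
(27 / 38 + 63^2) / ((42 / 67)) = 6332.63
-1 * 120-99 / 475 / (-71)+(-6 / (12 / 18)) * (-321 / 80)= -45264111 / 539600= -83.88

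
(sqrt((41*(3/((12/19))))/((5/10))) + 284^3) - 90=sqrt(1558)/2 + 22906214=22906233.74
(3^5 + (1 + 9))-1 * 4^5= -771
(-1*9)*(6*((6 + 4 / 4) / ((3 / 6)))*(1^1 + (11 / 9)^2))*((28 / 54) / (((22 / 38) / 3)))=-1504496 / 297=-5065.64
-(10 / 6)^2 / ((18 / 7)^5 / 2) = -420175 / 8503056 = -0.05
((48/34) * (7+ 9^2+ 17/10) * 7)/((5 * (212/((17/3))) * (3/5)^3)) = 10465/477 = 21.94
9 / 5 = 1.80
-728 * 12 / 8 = -1092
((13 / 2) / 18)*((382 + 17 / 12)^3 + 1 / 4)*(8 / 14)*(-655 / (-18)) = 829356693393995 / 1959552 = 423237910.19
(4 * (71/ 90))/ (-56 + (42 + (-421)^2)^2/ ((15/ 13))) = 142/ 1225741218951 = 0.00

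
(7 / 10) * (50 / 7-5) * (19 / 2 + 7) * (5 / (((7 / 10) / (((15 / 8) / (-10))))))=-7425 / 224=-33.15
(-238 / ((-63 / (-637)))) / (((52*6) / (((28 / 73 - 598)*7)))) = 32265.75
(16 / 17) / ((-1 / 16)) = -256 / 17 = -15.06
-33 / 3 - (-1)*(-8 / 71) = -11.11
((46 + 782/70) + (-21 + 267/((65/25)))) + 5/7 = 63508/455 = 139.58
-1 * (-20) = 20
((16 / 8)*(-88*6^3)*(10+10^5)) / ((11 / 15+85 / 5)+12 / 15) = -28514851200 / 139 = -205142814.39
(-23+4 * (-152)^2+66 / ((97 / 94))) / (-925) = -358733 / 3589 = -99.95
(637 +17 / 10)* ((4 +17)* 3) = 402381 / 10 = 40238.10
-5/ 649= -0.01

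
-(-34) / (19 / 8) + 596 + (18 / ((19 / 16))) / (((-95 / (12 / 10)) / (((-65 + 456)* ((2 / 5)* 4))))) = 22135316 / 45125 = 490.53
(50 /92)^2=625 /2116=0.30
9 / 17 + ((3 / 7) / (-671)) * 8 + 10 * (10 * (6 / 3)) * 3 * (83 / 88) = 4111740 / 7259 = 566.43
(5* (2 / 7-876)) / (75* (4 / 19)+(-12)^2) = -291175 / 10626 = -27.40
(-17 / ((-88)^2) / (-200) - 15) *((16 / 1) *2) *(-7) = 162623881 / 48400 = 3360.00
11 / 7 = 1.57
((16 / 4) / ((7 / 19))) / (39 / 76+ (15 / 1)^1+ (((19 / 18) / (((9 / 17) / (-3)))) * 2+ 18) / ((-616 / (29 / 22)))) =75480768 / 107760391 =0.70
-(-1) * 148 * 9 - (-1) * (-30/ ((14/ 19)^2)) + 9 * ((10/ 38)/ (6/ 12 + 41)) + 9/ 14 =98711994/ 77273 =1277.44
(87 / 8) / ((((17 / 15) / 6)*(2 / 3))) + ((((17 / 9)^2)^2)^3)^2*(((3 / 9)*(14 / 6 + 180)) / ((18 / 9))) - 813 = 12626061833385466733171399098115789 / 97634126326091952072753864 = 129320170.20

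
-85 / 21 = -4.05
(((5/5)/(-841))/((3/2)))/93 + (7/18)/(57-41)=60811/2502816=0.02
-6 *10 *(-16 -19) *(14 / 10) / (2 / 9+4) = 696.32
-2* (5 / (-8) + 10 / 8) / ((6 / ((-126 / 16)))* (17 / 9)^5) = 6200145 / 90870848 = 0.07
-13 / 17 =-0.76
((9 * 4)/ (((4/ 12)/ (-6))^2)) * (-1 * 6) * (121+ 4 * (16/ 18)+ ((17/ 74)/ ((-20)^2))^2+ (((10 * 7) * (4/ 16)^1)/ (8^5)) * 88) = -1910069336868219/ 219040000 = -8720185.07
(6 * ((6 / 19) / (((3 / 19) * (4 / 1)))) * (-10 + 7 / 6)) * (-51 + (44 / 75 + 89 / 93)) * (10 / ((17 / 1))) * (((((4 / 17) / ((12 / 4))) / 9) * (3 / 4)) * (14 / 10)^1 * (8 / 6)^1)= 170639224 / 18141975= 9.41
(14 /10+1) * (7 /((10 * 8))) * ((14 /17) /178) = 147 /151300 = 0.00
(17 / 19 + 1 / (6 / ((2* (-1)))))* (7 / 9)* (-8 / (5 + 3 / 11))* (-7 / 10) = 34496 / 74385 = 0.46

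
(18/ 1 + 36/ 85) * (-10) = -184.24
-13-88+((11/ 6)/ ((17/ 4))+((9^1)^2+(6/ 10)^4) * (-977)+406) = -2516792237/ 31875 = -78958.19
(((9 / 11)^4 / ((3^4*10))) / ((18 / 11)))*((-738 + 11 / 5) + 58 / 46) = -190062 / 765325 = -0.25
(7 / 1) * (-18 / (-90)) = 7 / 5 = 1.40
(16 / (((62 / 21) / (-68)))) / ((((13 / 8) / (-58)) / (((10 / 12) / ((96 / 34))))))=4693360 / 1209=3882.02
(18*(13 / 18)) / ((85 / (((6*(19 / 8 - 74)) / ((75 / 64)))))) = -119184 / 2125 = -56.09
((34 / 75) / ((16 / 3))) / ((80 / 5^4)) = 85 / 128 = 0.66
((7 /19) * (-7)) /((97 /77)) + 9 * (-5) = -86708 /1843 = -47.05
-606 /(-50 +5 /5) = 606 /49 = 12.37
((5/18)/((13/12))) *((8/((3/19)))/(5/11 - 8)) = -16720/9711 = -1.72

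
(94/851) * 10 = 940/851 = 1.10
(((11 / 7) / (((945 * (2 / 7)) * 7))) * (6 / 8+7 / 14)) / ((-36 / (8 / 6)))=-11 / 285768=-0.00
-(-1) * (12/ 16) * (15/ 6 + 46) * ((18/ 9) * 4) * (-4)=-1164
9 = 9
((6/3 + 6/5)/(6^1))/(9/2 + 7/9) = 48/475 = 0.10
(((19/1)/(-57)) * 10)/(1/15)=-50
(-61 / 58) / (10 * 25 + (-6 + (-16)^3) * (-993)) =-61 / 236265088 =-0.00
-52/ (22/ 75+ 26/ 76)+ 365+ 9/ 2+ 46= 333.67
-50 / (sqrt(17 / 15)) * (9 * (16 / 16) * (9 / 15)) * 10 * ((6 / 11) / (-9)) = 1800 * sqrt(255) / 187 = 153.71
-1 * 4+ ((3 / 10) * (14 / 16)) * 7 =-173 / 80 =-2.16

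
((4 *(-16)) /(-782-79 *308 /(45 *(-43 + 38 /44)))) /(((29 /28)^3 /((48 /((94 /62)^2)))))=1351701965537280 /864316766791813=1.56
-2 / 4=-1 / 2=-0.50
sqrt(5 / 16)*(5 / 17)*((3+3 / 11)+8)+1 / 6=1 / 6+155*sqrt(5) / 187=2.02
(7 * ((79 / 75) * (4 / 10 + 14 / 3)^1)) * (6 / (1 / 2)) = 168112 / 375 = 448.30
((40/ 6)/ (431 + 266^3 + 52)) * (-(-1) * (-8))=-160/ 56464737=-0.00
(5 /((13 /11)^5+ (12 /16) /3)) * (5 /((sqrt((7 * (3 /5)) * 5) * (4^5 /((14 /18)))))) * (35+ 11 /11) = 4026275 * sqrt(21) /316074816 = 0.06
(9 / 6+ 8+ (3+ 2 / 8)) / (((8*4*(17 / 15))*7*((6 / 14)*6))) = 5 / 256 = 0.02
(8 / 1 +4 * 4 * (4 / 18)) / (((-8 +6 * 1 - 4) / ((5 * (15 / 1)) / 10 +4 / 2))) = -494 / 27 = -18.30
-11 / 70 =-0.16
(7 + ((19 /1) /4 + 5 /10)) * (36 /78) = 147 /26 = 5.65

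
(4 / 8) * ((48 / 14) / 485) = 12 / 3395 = 0.00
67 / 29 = 2.31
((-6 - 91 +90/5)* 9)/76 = -711/76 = -9.36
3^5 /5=243 /5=48.60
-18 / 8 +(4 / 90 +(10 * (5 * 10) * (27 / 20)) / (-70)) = -14929 / 1260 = -11.85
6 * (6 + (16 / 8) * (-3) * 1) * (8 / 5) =0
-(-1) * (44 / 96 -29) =-685 / 24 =-28.54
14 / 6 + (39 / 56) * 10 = 781 / 84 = 9.30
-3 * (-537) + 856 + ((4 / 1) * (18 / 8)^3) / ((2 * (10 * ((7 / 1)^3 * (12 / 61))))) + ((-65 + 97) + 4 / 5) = 219505403 / 87808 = 2499.83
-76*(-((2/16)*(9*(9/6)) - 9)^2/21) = 86697/448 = 193.52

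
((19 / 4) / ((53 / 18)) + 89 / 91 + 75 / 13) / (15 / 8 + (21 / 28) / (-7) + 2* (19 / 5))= 1612900 / 1807247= 0.89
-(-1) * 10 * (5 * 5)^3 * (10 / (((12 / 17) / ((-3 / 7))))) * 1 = -6640625 / 7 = -948660.71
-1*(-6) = 6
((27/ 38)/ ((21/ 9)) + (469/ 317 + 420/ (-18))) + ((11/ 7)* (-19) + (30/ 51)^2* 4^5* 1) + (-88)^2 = 84041070305/ 10443882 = 8046.92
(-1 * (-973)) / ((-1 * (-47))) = 973 / 47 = 20.70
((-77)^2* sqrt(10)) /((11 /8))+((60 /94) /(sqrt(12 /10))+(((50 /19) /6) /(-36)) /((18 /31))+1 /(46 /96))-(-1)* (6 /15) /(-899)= 5* sqrt(30) /47+7887488929 /3818628360+4312* sqrt(10)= 13638.39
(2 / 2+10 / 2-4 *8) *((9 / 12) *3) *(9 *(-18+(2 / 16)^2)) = 1212003 / 128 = 9468.77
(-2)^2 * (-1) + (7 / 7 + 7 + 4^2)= 20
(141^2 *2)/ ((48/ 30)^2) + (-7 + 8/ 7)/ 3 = 10436213/ 672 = 15530.08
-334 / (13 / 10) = -3340 / 13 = -256.92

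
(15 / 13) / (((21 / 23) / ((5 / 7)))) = 575 / 637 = 0.90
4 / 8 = 1 / 2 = 0.50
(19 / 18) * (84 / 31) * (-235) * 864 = -18002880 / 31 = -580738.06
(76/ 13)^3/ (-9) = -438976/ 19773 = -22.20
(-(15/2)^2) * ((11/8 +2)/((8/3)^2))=-54675/2048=-26.70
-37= -37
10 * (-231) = -2310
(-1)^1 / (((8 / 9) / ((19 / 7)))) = -171 / 56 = -3.05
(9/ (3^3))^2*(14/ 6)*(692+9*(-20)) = 3584/ 27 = 132.74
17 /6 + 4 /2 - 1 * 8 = -19 /6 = -3.17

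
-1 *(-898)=898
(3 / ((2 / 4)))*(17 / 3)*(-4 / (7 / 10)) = -1360 / 7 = -194.29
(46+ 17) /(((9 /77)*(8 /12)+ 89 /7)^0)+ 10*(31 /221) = 14233 /221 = 64.40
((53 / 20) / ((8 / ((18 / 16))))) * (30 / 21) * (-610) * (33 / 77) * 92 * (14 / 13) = -13789.10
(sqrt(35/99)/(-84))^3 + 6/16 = 3/8 - 5*sqrt(385)/276623424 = 0.37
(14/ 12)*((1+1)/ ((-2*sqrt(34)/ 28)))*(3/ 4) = -49*sqrt(34)/ 68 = -4.20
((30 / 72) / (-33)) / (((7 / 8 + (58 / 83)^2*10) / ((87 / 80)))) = -199781 / 83778552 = -0.00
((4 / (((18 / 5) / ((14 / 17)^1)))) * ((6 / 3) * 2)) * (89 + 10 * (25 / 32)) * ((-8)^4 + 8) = 1454237.65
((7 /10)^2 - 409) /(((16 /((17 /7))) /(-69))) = 47918223 /11200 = 4278.41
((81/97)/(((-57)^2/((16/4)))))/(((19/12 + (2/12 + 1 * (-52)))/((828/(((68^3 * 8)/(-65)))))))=40365/92212647256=0.00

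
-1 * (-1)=1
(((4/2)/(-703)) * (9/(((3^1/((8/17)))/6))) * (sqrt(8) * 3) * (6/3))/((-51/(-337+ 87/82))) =-2.69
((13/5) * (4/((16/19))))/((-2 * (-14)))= 247/560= 0.44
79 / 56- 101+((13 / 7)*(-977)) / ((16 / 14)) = -1687.21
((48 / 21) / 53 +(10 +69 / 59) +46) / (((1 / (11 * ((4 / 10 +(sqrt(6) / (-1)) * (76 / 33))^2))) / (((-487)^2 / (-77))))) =-86208658568120276 / 1390498725 +90291995247952 * sqrt(6) / 25281795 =-53250207.89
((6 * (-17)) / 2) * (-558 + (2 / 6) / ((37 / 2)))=1052912 / 37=28457.08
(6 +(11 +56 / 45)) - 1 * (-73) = 4106 / 45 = 91.24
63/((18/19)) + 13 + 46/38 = 3067/38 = 80.71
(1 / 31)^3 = 1 / 29791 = 0.00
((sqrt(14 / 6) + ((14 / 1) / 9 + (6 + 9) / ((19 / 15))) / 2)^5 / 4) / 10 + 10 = 152142234579821 * sqrt(21) / 1641669275520 + 98656076794258091 / 187150297409280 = 951.84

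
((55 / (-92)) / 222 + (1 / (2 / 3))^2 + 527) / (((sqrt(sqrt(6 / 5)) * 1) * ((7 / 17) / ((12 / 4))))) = 183758899 * 5^(1 / 4) * 6^(3 / 4) / 285936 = 3684.13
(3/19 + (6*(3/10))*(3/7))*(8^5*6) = 121503744/665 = 182712.40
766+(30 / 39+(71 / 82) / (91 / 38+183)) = 766.77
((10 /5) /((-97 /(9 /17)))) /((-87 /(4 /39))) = 8 /621673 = 0.00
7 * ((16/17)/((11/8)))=896/187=4.79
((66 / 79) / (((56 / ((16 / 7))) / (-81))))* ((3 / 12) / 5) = -2673 / 19355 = -0.14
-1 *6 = -6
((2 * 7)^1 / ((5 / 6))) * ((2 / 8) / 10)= 0.42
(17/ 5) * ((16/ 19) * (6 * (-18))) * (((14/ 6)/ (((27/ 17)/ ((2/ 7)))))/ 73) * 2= -73984/ 20805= -3.56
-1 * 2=-2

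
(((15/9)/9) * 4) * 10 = 200/27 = 7.41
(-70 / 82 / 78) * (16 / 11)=-280 / 17589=-0.02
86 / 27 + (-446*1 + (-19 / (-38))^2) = -47797 / 108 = -442.56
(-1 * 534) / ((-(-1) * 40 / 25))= -1335 / 4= -333.75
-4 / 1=-4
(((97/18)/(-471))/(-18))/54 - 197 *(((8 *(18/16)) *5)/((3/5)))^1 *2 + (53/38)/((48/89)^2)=-29545.20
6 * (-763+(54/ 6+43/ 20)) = -45111/ 10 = -4511.10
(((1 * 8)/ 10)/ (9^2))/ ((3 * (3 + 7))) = 2/ 6075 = 0.00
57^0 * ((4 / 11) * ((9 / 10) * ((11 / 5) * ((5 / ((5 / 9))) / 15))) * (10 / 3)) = 36 / 25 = 1.44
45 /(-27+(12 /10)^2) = -125 /71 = -1.76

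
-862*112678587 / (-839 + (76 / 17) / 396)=81734004687951 / 706009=115769069.07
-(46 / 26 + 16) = -231 / 13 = -17.77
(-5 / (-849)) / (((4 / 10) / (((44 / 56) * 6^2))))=825 / 1981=0.42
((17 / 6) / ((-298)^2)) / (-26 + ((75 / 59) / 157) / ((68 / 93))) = -2677007 / 2180583418854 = -0.00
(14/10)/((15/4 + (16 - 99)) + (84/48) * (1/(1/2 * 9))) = -252/14195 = -0.02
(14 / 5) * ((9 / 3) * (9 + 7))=672 / 5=134.40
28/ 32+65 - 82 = -129/ 8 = -16.12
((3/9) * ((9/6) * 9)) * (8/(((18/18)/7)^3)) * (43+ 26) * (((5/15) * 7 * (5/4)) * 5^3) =310629375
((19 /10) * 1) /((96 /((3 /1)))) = 19 /320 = 0.06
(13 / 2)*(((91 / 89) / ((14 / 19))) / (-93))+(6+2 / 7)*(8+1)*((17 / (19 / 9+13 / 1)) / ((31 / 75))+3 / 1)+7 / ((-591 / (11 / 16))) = 323.58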